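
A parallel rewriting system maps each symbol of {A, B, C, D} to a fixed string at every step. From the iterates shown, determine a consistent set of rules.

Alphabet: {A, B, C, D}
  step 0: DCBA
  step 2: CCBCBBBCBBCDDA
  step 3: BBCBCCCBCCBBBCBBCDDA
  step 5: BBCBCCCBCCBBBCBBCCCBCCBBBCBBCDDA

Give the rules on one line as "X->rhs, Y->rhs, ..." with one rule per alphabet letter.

A->DDA, B->C, C->B, D->BBC

  step 2 ⇒ step 3: CCBCBBBCBBCDDA ⇒ B·B·C·B·C·C·C·B·C·C·B·BBC·BBC·DDA
    A ↦ DDA
    B ↦ C
    C ↦ B
    D ↦ BBC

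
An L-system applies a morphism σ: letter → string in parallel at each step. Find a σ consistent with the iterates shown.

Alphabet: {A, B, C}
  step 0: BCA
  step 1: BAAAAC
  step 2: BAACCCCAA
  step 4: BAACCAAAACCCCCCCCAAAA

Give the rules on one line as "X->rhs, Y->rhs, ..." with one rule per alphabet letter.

  step 1 ⇒ step 2: BAAAAC ⇒ BAA·C·C·C·C·AA
    A ↦ C
    B ↦ BAA
    C ↦ AA

A->C, B->BAA, C->AA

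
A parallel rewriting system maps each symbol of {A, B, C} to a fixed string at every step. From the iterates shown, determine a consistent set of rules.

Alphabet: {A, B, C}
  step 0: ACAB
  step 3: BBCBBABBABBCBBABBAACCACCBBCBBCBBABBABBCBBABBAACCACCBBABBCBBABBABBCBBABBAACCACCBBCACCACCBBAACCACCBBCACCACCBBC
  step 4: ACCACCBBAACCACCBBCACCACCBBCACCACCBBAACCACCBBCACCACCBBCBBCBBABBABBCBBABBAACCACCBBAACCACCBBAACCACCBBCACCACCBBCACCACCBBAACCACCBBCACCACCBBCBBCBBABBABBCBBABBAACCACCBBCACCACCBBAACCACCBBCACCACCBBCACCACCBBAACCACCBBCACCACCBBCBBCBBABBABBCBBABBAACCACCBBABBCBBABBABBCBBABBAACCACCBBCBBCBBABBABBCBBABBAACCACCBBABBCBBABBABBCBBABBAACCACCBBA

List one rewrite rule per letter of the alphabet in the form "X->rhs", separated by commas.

  step 3 ⇒ step 4: BBCBBABBABBCBBABBAACCACCBBCBBCBBABBABBCBBABBAACCACCBBABBCBBABBABBCBBABBAACCACCBBCACCACCBBAACCACCBBCACCACCBBC ⇒ ACC·ACC·BBA·ACC·ACC·BBC·ACC·ACC·BBC·ACC·ACC·BBA·ACC·ACC·BBC·ACC·ACC·BBC·BBC·BBA·BBA·BBC·BBA·BBA·ACC·ACC·BBA·ACC·ACC·BBA·ACC·ACC·BBC·ACC·ACC·BBC·ACC·ACC·BBA·ACC·ACC·BBC·ACC·ACC·BBC·BBC·BBA·BBA·BBC·BBA·BBA·ACC·ACC·BBC·ACC·ACC·BBA·ACC·ACC·BBC·ACC·ACC·BBC·ACC·ACC·BBA·ACC·ACC·BBC·ACC·ACC·BBC·BBC·BBA·BBA·BBC·BBA·BBA·ACC·ACC·BBA·BBC·BBA·BBA·BBC·BBA·BBA·ACC·ACC·BBC·BBC·BBA·BBA·BBC·BBA·BBA·ACC·ACC·BBA·BBC·BBA·BBA·BBC·BBA·BBA·ACC·ACC·BBA
    A ↦ BBC
    B ↦ ACC
    C ↦ BBA

A->BBC, B->ACC, C->BBA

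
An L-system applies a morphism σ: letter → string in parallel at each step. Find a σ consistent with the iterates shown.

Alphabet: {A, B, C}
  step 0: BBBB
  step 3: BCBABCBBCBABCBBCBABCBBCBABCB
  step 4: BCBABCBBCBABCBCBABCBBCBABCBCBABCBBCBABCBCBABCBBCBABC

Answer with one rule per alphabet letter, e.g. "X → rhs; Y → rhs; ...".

A->B, B->BC, C->BA

  step 3 ⇒ step 4: BCBABCBBCBABCBBCBABCBBCBABCB ⇒ BC·BA·BC·B·BC·BA·BC·BC·BA·BC·B·BC·BA·BC·BC·BA·BC·B·BC·BA·BC·BC·BA·BC·B·BC·BA·BC
    A ↦ B
    B ↦ BC
    C ↦ BA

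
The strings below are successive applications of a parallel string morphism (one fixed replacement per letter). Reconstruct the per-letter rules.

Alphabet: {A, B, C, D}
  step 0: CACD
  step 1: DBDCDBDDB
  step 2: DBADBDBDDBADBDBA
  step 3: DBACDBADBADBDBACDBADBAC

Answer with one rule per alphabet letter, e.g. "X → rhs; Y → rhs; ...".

A->C, B->A, C->DBD, D->DB

  step 2 ⇒ step 3: DBADBDBDDBADBDBA ⇒ DB·A·C·DB·A·DB·A·DB·DB·A·C·DB·A·DB·A·C
    A ↦ C
    B ↦ A
    D ↦ DB
  step 0 ⇒ step 1: CACD ⇒ DBD·C·DBD·DB
    C ↦ DBD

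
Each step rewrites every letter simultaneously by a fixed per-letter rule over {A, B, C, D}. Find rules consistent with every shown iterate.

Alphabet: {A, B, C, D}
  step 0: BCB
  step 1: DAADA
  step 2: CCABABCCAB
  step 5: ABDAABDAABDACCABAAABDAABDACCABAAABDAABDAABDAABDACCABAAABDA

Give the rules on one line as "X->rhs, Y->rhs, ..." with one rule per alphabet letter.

  step 1 ⇒ step 2: DAADA ⇒ CC·AB·AB·CC·AB
    A ↦ AB
    D ↦ CC
  step 0 ⇒ step 1: BCB ⇒ DA·A·DA
    B ↦ DA
  step 0 ⇒ step 1: BCB ⇒ DA·A·DA
    C ↦ A

A->AB, B->DA, C->A, D->CC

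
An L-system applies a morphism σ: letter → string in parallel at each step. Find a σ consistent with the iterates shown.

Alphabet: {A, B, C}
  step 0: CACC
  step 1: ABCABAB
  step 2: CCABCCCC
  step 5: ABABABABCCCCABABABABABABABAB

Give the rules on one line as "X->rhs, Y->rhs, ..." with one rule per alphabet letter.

  step 1 ⇒ step 2: ABCABAB ⇒ C·C·AB·C·C·C·C
    A ↦ C
    B ↦ C
    C ↦ AB

A->C, B->C, C->AB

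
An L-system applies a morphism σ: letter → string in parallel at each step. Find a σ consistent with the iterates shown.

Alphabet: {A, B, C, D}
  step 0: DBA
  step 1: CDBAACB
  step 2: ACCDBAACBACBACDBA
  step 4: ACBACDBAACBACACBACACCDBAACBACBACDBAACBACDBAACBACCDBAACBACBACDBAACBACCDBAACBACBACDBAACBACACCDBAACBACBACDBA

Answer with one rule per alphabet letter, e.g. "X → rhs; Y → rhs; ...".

A->ACB, B->DBA, C->AC, D->C

  step 1 ⇒ step 2: CDBAACB ⇒ AC·C·DBA·ACB·ACB·AC·DBA
    A ↦ ACB
    B ↦ DBA
    C ↦ AC
    D ↦ C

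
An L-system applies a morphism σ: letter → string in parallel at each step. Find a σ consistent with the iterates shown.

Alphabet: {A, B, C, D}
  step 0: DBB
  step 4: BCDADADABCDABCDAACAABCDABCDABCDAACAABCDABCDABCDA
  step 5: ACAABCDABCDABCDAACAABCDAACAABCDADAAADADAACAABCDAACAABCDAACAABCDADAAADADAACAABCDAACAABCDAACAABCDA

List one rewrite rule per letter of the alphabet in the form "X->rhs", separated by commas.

  step 4 ⇒ step 5: BCDADADABCDABCDAACAABCDABCDABCDAACAABCDABCDABCDA ⇒ AC·AA·BC·DA·BC·DA·BC·DA·AC·AA·BC·DA·AC·AA·BC·DA·DA·AA·DA·DA·AC·AA·BC·DA·AC·AA·BC·DA·AC·AA·BC·DA·DA·AA·DA·DA·AC·AA·BC·DA·AC·AA·BC·DA·AC·AA·BC·DA
    A ↦ DA
    B ↦ AC
    C ↦ AA
    D ↦ BC

A->DA, B->AC, C->AA, D->BC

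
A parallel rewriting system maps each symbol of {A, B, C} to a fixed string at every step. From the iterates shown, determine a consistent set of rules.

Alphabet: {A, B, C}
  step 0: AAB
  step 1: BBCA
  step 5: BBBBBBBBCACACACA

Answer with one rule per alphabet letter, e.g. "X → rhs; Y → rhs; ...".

  step 0 ⇒ step 1: AAB ⇒ B·B·CA
    A ↦ B
    B ↦ CA
    C ↦ B  (constrained at step 1)

A->B, B->CA, C->B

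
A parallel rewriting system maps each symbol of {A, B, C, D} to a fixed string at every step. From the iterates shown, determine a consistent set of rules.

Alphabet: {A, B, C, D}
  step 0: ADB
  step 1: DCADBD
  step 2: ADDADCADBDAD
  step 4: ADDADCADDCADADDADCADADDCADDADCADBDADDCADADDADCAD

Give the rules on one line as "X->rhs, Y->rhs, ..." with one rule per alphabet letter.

  step 1 ⇒ step 2: DCADBD ⇒ AD·DA·DC·AD·BD·AD
    A ↦ DC
    B ↦ BD
    C ↦ DA
    D ↦ AD

A->DC, B->BD, C->DA, D->AD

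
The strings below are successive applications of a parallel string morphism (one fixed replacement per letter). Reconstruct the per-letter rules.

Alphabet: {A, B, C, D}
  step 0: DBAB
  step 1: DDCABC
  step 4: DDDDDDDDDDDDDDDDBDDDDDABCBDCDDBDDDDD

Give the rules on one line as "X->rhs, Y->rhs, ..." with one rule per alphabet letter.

A->AB, B->C, C->BD, D->DD

  step 0 ⇒ step 1: DBAB ⇒ DD·C·AB·C
    A ↦ AB
    B ↦ C
    D ↦ DD
    C ↦ BD  (constrained at step 1)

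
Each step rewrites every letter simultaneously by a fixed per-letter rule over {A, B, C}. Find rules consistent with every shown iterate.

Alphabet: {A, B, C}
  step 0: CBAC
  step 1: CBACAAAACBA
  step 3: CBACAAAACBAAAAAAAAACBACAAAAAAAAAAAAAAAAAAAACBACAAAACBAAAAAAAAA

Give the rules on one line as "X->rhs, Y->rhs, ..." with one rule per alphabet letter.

A->AA, B->CAA, C->CBA

  step 0 ⇒ step 1: CBAC ⇒ CBA·CAA·AA·CBA
    A ↦ AA
    B ↦ CAA
    C ↦ CBA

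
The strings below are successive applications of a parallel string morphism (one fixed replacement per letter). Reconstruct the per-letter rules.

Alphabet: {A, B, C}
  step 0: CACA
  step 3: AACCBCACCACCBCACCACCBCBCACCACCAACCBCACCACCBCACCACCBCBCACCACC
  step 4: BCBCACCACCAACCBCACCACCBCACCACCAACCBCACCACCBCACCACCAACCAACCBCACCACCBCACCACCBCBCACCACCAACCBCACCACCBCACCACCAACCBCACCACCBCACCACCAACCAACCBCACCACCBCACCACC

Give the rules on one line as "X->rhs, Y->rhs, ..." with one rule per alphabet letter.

A->BC, B->A, C->ACC

  step 3 ⇒ step 4: AACCBCACCACCBCACCACCBCBCACCACCAACCBCACCACCBCACCACCBCBCACCACC ⇒ BC·BC·ACC·ACC·A·ACC·BC·ACC·ACC·BC·ACC·ACC·A·ACC·BC·ACC·ACC·BC·ACC·ACC·A·ACC·A·ACC·BC·ACC·ACC·BC·ACC·ACC·BC·BC·ACC·ACC·A·ACC·BC·ACC·ACC·BC·ACC·ACC·A·ACC·BC·ACC·ACC·BC·ACC·ACC·A·ACC·A·ACC·BC·ACC·ACC·BC·ACC·ACC
    A ↦ BC
    B ↦ A
    C ↦ ACC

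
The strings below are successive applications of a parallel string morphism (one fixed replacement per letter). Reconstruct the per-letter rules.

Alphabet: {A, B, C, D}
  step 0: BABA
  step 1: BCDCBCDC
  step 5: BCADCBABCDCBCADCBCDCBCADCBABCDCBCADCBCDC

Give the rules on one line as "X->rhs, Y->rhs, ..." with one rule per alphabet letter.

A->DC, B->BC, C->A, D->B

  step 0 ⇒ step 1: BABA ⇒ BC·DC·BC·DC
    A ↦ DC
    B ↦ BC
    C ↦ A  (constrained at step 1)
    D ↦ B  (constrained at step 1)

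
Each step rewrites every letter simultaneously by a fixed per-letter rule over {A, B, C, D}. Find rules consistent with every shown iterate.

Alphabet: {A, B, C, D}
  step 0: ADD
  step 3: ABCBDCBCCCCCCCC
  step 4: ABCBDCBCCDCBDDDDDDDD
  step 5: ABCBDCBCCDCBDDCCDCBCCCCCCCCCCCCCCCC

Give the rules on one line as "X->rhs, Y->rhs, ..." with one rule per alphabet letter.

A->AB, B->CB, C->D, D->CC

  step 4 ⇒ step 5: ABCBDCBCCDCBDDDDDDDD ⇒ AB·CB·D·CB·CC·D·CB·D·D·CC·D·CB·CC·CC·CC·CC·CC·CC·CC·CC
    A ↦ AB
    B ↦ CB
    C ↦ D
    D ↦ CC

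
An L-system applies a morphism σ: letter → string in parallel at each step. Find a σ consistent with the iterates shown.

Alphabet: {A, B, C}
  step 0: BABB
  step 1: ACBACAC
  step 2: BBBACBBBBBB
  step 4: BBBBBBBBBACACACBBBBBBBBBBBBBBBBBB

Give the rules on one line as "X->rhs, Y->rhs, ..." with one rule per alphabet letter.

A->B, B->AC, C->BB

  step 1 ⇒ step 2: ACBACAC ⇒ B·BB·AC·B·BB·B·BB
    A ↦ B
    B ↦ AC
    C ↦ BB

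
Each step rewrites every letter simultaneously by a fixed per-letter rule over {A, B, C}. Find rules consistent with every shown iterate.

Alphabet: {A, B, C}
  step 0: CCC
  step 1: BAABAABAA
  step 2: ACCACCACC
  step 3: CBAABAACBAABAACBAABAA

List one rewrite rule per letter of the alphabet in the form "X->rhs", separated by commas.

A->C, B->A, C->BAA

  step 2 ⇒ step 3: ACCACCACC ⇒ C·BAA·BAA·C·BAA·BAA·C·BAA·BAA
    A ↦ C
    C ↦ BAA
  step 1 ⇒ step 2: BAABAABAA ⇒ A·C·C·A·C·C·A·C·C
    B ↦ A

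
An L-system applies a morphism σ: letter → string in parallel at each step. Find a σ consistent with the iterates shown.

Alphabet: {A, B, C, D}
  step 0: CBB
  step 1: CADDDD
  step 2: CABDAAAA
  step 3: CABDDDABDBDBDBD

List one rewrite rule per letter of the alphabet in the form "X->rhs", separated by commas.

A->BD, B->DD, C->CA, D->A

  step 2 ⇒ step 3: CABDAAAA ⇒ CA·BD·DD·A·BD·BD·BD·BD
    A ↦ BD
    B ↦ DD
    C ↦ CA
    D ↦ A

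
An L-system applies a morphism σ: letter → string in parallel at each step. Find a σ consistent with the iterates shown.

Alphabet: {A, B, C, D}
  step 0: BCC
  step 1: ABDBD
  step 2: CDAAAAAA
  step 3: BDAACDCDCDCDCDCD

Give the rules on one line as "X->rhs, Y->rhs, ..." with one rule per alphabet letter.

A->CD, B->A, C->BD, D->AA

  step 2 ⇒ step 3: CDAAAAAA ⇒ BD·AA·CD·CD·CD·CD·CD·CD
    A ↦ CD
    C ↦ BD
    D ↦ AA
  step 0 ⇒ step 1: BCC ⇒ A·BD·BD
    B ↦ A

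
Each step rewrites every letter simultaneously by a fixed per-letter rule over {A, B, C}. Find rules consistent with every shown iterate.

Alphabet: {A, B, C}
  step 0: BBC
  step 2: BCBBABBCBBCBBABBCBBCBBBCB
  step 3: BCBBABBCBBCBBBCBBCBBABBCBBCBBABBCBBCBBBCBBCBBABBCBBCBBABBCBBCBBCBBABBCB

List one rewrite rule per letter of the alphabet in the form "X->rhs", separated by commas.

A->B, B->BCB, C->BAB

  step 2 ⇒ step 3: BCBBABBCBBCBBABBCBBCBBBCB ⇒ BCB·BAB·BCB·BCB·B·BCB·BCB·BAB·BCB·BCB·BAB·BCB·BCB·B·BCB·BCB·BAB·BCB·BCB·BAB·BCB·BCB·BCB·BAB·BCB
    A ↦ B
    B ↦ BCB
    C ↦ BAB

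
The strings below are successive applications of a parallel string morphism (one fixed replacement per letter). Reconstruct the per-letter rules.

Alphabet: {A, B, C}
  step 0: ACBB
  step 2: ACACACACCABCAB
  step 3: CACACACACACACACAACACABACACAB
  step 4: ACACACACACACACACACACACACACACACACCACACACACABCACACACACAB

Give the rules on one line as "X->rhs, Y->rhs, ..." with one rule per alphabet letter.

  step 3 ⇒ step 4: CACACACACACACACAACACABACACAB ⇒ ACA·C·ACA·C·ACA·C·ACA·C·ACA·C·ACA·C·ACA·C·ACA·C·C·ACA·C·ACA·C·AB·C·ACA·C·ACA·C·AB
    A ↦ C
    B ↦ AB
    C ↦ ACA

A->C, B->AB, C->ACA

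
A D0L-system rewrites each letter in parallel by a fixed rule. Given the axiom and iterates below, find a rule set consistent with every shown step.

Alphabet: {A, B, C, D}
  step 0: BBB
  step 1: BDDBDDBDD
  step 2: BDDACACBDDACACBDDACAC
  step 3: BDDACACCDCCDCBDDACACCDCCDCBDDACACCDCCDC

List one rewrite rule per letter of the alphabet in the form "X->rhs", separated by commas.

  step 2 ⇒ step 3: BDDACACBDDACACBDDACAC ⇒ BDD·AC·AC·C·DC·C·DC·BDD·AC·AC·C·DC·C·DC·BDD·AC·AC·C·DC·C·DC
    A ↦ C
    B ↦ BDD
    C ↦ DC
    D ↦ AC

A->C, B->BDD, C->DC, D->AC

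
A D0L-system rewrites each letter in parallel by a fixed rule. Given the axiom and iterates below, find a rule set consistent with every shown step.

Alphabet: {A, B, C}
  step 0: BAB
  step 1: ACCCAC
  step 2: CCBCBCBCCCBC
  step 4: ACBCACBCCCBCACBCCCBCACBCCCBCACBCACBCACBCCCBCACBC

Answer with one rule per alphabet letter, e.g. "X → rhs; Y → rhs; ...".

A->CC, B->AC, C->BC

  step 1 ⇒ step 2: ACCCAC ⇒ CC·BC·BC·BC·CC·BC
    A ↦ CC
    C ↦ BC
  step 0 ⇒ step 1: BAB ⇒ AC·CC·AC
    B ↦ AC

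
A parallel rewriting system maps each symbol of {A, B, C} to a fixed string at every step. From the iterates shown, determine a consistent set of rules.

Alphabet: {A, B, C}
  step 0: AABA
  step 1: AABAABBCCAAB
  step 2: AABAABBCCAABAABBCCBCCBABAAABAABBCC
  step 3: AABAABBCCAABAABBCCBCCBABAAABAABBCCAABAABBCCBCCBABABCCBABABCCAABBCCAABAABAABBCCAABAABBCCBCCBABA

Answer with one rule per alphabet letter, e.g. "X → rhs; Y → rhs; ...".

A->AAB, B->BCC, C->BA

  step 2 ⇒ step 3: AABAABBCCAABAABBCCBCCBABAAABAABBCC ⇒ AAB·AAB·BCC·AAB·AAB·BCC·BCC·BA·BA·AAB·AAB·BCC·AAB·AAB·BCC·BCC·BA·BA·BCC·BA·BA·BCC·AAB·BCC·AAB·AAB·AAB·BCC·AAB·AAB·BCC·BCC·BA·BA
    A ↦ AAB
    B ↦ BCC
    C ↦ BA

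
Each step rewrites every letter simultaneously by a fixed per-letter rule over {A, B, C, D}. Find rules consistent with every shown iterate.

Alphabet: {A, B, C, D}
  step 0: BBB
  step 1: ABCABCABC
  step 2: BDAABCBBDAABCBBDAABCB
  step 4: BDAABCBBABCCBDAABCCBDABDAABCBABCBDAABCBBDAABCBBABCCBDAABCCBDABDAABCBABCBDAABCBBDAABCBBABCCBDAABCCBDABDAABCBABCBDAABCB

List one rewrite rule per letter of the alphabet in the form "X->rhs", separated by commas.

A->BDA, B->ABC, C->B, D->C

  step 1 ⇒ step 2: ABCABCABC ⇒ BDA·ABC·B·BDA·ABC·B·BDA·ABC·B
    A ↦ BDA
    B ↦ ABC
    C ↦ B
    D ↦ C  (constrained at step 2)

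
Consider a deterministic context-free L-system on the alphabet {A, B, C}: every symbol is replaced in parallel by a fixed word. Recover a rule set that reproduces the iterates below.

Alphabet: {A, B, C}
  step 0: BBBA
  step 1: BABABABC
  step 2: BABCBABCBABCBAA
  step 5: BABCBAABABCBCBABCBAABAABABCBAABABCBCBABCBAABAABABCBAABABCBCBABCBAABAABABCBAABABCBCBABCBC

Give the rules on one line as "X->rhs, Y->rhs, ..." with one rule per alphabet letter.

  step 1 ⇒ step 2: BABABABC ⇒ BA·BC·BA·BC·BA·BC·BA·A
    A ↦ BC
    B ↦ BA
    C ↦ A

A->BC, B->BA, C->A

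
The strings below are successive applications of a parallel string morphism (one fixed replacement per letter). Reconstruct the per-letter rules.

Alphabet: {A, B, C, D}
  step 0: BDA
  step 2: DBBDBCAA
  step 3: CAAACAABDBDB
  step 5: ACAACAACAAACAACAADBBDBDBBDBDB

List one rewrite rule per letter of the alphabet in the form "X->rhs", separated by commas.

A->DB, B->A, C->B, D->CA

  step 2 ⇒ step 3: DBBDBCAA ⇒ CA·A·A·CA·A·B·DB·DB
    A ↦ DB
    B ↦ A
    C ↦ B
    D ↦ CA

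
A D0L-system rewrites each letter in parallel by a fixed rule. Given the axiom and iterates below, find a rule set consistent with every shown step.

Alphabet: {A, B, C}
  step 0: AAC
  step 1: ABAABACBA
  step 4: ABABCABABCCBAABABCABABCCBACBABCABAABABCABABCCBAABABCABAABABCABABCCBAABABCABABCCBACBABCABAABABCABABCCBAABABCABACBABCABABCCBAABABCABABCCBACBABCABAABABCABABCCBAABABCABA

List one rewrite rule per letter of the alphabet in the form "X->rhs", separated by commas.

A->ABA, B->BC, C->CBA

  step 0 ⇒ step 1: AAC ⇒ ABA·ABA·CBA
    A ↦ ABA
    C ↦ CBA
    B ↦ BC  (constrained at step 1)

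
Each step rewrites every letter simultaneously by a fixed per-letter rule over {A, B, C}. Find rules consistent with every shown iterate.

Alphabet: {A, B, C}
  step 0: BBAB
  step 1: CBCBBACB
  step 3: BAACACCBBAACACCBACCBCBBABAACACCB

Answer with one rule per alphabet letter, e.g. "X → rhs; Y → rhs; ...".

  step 0 ⇒ step 1: BBAB ⇒ CB·CB·BA·CB
    A ↦ BA
    B ↦ CB
    C ↦ AC  (constrained at step 1)

A->BA, B->CB, C->AC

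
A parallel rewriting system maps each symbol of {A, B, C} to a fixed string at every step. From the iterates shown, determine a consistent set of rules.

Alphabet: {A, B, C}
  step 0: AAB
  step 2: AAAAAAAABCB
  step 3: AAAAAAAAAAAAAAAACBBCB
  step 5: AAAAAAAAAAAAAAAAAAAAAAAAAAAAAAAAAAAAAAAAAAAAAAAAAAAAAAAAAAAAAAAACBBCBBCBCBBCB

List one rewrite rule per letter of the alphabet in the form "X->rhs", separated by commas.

  step 2 ⇒ step 3: AAAAAAAABCB ⇒ AA·AA·AA·AA·AA·AA·AA·AA·CB·B·CB
    A ↦ AA
    B ↦ CB
    C ↦ B

A->AA, B->CB, C->B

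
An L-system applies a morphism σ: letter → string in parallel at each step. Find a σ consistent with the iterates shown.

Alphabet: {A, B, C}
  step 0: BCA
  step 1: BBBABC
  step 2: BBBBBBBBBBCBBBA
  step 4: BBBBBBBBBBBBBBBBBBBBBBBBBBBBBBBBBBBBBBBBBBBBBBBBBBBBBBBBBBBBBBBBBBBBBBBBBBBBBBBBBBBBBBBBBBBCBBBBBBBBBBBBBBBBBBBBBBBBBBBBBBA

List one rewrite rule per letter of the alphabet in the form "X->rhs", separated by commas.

A->BC, B->BBB, C->A

  step 1 ⇒ step 2: BBBABC ⇒ BBB·BBB·BBB·BC·BBB·A
    A ↦ BC
    B ↦ BBB
    C ↦ A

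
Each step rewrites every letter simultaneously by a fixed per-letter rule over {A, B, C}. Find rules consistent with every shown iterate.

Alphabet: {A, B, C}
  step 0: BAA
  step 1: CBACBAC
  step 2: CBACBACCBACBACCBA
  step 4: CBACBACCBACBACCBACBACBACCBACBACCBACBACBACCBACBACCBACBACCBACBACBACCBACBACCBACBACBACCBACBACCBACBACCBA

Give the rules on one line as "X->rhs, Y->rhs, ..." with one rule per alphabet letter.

  step 1 ⇒ step 2: CBACBAC ⇒ CBA·C·BAC·CBA·C·BAC·CBA
    A ↦ BAC
    B ↦ C
    C ↦ CBA

A->BAC, B->C, C->CBA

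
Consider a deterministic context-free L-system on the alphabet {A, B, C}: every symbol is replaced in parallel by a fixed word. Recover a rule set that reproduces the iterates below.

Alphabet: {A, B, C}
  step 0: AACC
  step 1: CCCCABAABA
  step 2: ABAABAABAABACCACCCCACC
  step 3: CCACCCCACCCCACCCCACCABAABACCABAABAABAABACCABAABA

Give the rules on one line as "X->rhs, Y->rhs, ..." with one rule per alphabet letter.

  step 2 ⇒ step 3: ABAABAABAABACCACCCCACC ⇒ CC·A·CC·CC·A·CC·CC·A·CC·CC·A·CC·ABA·ABA·CC·ABA·ABA·ABA·ABA·CC·ABA·ABA
    A ↦ CC
    B ↦ A
    C ↦ ABA

A->CC, B->A, C->ABA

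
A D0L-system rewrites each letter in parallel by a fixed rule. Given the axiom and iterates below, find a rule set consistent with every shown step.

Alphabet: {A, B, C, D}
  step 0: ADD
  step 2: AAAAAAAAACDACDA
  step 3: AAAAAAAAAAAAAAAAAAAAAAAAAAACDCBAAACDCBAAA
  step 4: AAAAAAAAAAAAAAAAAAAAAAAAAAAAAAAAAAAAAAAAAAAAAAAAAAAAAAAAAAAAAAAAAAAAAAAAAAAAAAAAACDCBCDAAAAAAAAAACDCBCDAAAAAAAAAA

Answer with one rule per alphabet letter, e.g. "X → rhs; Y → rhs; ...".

  step 3 ⇒ step 4: AAAAAAAAAAAAAAAAAAAAAAAAAAACDCBAAACDCBAAA ⇒ AAA·AAA·AAA·AAA·AAA·AAA·AAA·AAA·AAA·AAA·AAA·AAA·AAA·AAA·AAA·AAA·AAA·AAA·AAA·AAA·AAA·AAA·AAA·AAA·AAA·AAA·AAA·CD·CB·CD·A·AAA·AAA·AAA·CD·CB·CD·A·AAA·AAA·AAA
    A ↦ AAA
    B ↦ A
    C ↦ CD
    D ↦ CB

A->AAA, B->A, C->CD, D->CB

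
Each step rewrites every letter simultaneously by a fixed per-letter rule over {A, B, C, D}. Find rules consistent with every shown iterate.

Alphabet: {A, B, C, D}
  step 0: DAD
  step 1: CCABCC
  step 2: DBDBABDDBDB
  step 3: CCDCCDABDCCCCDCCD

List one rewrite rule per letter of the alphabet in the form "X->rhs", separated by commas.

  step 2 ⇒ step 3: DBDBABDDBDB ⇒ CC·D·CC·D·AB·D·CC·CC·D·CC·D
    A ↦ AB
    B ↦ D
    D ↦ CC
  step 1 ⇒ step 2: CCABCC ⇒ DB·DB·AB·D·DB·DB
    C ↦ DB

A->AB, B->D, C->DB, D->CC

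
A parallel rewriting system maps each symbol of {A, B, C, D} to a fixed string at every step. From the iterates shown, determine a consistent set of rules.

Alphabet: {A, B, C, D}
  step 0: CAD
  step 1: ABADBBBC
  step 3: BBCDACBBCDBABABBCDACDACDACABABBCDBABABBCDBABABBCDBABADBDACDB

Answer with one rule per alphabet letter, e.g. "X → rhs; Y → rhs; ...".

  step 0 ⇒ step 1: CAD ⇒ ABA·DB·BBC
    A ↦ DB
    C ↦ ABA
    D ↦ BBC
    B ↦ DAC  (constrained at step 1)

A->DB, B->DAC, C->ABA, D->BBC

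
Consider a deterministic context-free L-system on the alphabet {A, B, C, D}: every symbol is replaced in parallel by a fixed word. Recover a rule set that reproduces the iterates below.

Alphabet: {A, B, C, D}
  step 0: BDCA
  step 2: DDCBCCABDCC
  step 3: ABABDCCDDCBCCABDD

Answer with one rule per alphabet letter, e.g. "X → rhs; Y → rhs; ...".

  step 2 ⇒ step 3: DDCBCCABDCC ⇒ AB·AB·D·CC·D·D·CB·CC·AB·D·D
    A ↦ CB
    B ↦ CC
    C ↦ D
    D ↦ AB

A->CB, B->CC, C->D, D->AB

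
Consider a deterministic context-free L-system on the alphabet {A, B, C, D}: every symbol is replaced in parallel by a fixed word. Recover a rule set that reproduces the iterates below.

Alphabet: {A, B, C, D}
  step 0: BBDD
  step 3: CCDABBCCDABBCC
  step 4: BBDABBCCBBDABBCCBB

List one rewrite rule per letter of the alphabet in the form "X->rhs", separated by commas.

  step 3 ⇒ step 4: CCDABBCCDABBCC ⇒ B·B·DA·BB·C·C·B·B·DA·BB·C·C·B·B
    A ↦ BB
    B ↦ C
    C ↦ B
    D ↦ DA

A->BB, B->C, C->B, D->DA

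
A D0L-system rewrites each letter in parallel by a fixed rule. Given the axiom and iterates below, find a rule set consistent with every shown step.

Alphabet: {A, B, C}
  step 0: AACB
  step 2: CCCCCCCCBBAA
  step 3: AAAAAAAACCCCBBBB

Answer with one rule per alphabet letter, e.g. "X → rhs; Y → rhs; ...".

  step 2 ⇒ step 3: CCCCCCCCBBAA ⇒ A·A·A·A·A·A·A·A·CC·CC·BB·BB
    A ↦ BB
    B ↦ CC
    C ↦ A

A->BB, B->CC, C->A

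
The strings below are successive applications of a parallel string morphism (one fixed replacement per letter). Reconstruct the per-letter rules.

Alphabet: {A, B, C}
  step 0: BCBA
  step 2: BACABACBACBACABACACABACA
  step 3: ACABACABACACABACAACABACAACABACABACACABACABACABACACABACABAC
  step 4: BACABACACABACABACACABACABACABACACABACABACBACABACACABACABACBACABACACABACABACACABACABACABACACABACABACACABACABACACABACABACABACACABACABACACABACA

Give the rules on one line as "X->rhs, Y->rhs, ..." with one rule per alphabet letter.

A->BAC, B->ACA, C->A

  step 3 ⇒ step 4: ACABACABACACABACAACABACAACABACABACACABACABACABACACABACABAC ⇒ BAC·A·BAC·ACA·BAC·A·BAC·ACA·BAC·A·BAC·A·BAC·ACA·BAC·A·BAC·BAC·A·BAC·ACA·BAC·A·BAC·BAC·A·BAC·ACA·BAC·A·BAC·ACA·BAC·A·BAC·A·BAC·ACA·BAC·A·BAC·ACA·BAC·A·BAC·ACA·BAC·A·BAC·A·BAC·ACA·BAC·A·BAC·ACA·BAC·A
    A ↦ BAC
    B ↦ ACA
    C ↦ A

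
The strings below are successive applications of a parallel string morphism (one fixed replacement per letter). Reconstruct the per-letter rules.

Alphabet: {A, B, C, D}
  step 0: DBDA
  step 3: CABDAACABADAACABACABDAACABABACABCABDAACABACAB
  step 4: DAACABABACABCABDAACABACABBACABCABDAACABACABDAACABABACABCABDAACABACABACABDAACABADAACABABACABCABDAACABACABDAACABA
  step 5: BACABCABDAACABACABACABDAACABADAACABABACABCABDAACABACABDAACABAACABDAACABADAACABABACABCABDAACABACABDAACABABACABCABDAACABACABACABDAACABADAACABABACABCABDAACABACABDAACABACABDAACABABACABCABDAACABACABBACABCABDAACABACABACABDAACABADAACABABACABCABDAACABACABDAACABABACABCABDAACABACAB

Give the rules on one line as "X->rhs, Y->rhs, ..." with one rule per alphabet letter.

  step 4 ⇒ step 5: DAACABABACABCABDAACABACABBACABCABDAACABACABDAACABABACABCABDAACABACABACABDAACABADAACABABACABCABDAACABACABDAACABA ⇒ BA·CAB·CAB·DAA·CAB·A·CAB·A·CAB·DAA·CAB·A·DAA·CAB·A·BA·CAB·CAB·DAA·CAB·A·CAB·DAA·CAB·A·A·CAB·DAA·CAB·A·DAA·CAB·A·BA·CAB·CAB·DAA·CAB·A·CAB·DAA·CAB·A·BA·CAB·CAB·DAA·CAB·A·CAB·A·CAB·DAA·CAB·A·DAA·CAB·A·BA·CAB·CAB·DAA·CAB·A·CAB·DAA·CAB·A·CAB·DAA·CAB·A·BA·CAB·CAB·DAA·CAB·A·CAB·BA·CAB·CAB·DAA·CAB·A·CAB·A·CAB·DAA·CAB·A·DAA·CAB·A·BA·CAB·CAB·DAA·CAB·A·CAB·DAA·CAB·A·BA·CAB·CAB·DAA·CAB·A·CAB
    A ↦ CAB
    B ↦ A
    C ↦ DAA
    D ↦ BA

A->CAB, B->A, C->DAA, D->BA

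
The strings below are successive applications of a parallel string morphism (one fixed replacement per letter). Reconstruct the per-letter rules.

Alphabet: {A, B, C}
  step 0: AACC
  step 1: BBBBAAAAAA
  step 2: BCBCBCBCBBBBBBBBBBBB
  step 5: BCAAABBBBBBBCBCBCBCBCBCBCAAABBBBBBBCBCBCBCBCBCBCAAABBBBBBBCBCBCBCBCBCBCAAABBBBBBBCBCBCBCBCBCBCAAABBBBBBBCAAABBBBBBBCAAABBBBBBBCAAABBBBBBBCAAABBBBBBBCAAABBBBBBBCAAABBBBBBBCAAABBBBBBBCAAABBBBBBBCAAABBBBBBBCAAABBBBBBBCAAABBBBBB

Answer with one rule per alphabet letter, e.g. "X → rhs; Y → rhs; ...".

A->BB, B->BC, C->AAA

  step 1 ⇒ step 2: BBBBAAAAAA ⇒ BC·BC·BC·BC·BB·BB·BB·BB·BB·BB
    A ↦ BB
    B ↦ BC
  step 0 ⇒ step 1: AACC ⇒ BB·BB·AAA·AAA
    C ↦ AAA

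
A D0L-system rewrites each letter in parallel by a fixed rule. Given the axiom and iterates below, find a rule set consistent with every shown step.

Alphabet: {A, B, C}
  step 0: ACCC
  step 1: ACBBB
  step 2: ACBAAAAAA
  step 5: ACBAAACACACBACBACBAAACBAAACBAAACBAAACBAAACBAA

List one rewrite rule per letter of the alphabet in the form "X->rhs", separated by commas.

  step 1 ⇒ step 2: ACBBB ⇒ AC·B·AA·AA·AA
    A ↦ AC
    B ↦ AA
    C ↦ B

A->AC, B->AA, C->B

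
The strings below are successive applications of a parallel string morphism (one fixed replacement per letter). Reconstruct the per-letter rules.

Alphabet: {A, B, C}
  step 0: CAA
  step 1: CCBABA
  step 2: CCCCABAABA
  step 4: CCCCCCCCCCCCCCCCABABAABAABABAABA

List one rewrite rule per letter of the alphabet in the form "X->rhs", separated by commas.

  step 1 ⇒ step 2: CCBABA ⇒ CC·CC·A·BA·A·BA
    A ↦ BA
    B ↦ A
    C ↦ CC

A->BA, B->A, C->CC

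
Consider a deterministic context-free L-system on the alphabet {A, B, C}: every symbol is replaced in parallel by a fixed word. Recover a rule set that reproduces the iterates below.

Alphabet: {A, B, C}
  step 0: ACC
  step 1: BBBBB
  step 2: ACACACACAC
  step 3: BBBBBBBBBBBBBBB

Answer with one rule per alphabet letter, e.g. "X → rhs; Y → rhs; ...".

  step 2 ⇒ step 3: ACACACACAC ⇒ B·BB·B·BB·B·BB·B·BB·B·BB
    A ↦ B
    C ↦ BB
  step 1 ⇒ step 2: BBBBB ⇒ AC·AC·AC·AC·AC
    B ↦ AC

A->B, B->AC, C->BB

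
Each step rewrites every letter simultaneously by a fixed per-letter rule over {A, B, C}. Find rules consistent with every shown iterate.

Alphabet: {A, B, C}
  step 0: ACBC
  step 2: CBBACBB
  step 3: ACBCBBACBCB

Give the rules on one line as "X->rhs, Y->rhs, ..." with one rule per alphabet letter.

A->B, B->CB, C->A

  step 2 ⇒ step 3: CBBACBB ⇒ A·CB·CB·B·A·CB·CB
    A ↦ B
    B ↦ CB
    C ↦ A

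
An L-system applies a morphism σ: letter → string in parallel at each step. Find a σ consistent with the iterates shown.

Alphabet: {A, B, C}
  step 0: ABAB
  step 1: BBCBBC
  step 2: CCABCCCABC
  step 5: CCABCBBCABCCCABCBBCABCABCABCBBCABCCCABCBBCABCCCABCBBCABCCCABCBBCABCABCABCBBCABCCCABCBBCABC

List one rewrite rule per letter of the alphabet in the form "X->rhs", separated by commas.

A->BB, B->C, C->ABC

  step 1 ⇒ step 2: BBCBBC ⇒ C·C·ABC·C·C·ABC
    B ↦ C
    C ↦ ABC
  step 0 ⇒ step 1: ABAB ⇒ BB·C·BB·C
    A ↦ BB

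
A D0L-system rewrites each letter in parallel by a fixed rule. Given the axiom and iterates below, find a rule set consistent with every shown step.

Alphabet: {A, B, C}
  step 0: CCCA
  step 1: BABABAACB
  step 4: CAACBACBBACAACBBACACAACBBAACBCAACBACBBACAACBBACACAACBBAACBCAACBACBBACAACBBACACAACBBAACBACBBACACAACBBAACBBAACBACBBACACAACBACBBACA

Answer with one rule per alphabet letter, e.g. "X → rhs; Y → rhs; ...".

A->ACB, B->CA, C->BA

  step 0 ⇒ step 1: CCCA ⇒ BA·BA·BA·ACB
    A ↦ ACB
    C ↦ BA
    B ↦ CA  (constrained at step 1)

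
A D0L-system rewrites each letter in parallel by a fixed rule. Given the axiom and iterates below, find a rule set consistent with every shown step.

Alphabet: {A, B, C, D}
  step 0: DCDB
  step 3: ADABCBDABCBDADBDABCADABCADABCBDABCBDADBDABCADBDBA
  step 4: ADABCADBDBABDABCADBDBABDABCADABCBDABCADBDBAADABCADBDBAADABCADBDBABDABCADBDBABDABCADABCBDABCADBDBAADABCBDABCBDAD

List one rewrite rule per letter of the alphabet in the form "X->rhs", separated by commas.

  step 3 ⇒ step 4: ADABCBDABCBDADBDABCADABCADABCBDABCBDADBDABCADBDBA ⇒ AD·ABC·AD·BD·BA·BD·ABC·AD·BD·BA·BD·ABC·AD·ABC·BD·ABC·AD·BD·BA·AD·ABC·AD·BD·BA·AD·ABC·AD·BD·BA·BD·ABC·AD·BD·BA·BD·ABC·AD·ABC·BD·ABC·AD·BD·BA·AD·ABC·BD·ABC·BD·AD
    A ↦ AD
    B ↦ BD
    C ↦ BA
    D ↦ ABC

A->AD, B->BD, C->BA, D->ABC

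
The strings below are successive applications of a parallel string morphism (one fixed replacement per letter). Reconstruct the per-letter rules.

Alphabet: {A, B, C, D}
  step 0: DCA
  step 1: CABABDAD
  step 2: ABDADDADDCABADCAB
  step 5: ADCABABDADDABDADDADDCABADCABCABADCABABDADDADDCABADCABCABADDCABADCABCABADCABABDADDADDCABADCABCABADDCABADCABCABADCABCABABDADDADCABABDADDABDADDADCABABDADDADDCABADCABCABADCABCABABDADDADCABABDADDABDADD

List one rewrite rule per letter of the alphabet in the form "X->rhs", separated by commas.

A->AD, B->D, C->ABD, D->CAB

  step 1 ⇒ step 2: CABABDAD ⇒ ABD·AD·D·AD·D·CAB·AD·CAB
    A ↦ AD
    B ↦ D
    C ↦ ABD
    D ↦ CAB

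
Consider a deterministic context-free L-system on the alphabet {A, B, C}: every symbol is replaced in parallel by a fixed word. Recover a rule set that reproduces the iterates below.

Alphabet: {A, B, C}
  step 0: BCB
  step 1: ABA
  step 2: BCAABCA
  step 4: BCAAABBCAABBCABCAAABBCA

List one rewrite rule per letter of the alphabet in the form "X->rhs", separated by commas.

  step 1 ⇒ step 2: ABA ⇒ BCA·A·BCA
    A ↦ BCA
    B ↦ A
  step 0 ⇒ step 1: BCB ⇒ A·B·A
    C ↦ B

A->BCA, B->A, C->B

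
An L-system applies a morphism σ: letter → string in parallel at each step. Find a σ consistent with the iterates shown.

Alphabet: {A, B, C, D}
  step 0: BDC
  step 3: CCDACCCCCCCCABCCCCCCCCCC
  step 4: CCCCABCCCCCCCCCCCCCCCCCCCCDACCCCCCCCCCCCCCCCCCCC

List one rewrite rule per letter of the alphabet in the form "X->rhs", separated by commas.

A->CC, B->DA, C->CC, D->AB

  step 3 ⇒ step 4: CCDACCCCCCCCABCCCCCCCCCC ⇒ CC·CC·AB·CC·CC·CC·CC·CC·CC·CC·CC·CC·CC·DA·CC·CC·CC·CC·CC·CC·CC·CC·CC·CC
    A ↦ CC
    B ↦ DA
    C ↦ CC
    D ↦ AB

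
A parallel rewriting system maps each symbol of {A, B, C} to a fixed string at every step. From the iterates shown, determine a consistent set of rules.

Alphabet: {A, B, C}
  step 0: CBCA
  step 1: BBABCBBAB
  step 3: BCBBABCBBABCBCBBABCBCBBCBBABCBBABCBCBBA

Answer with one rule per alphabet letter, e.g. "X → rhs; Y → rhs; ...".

  step 0 ⇒ step 1: CBCA ⇒ BBA·BC·BBA·B
    A ↦ B
    B ↦ BC
    C ↦ BBA

A->B, B->BC, C->BBA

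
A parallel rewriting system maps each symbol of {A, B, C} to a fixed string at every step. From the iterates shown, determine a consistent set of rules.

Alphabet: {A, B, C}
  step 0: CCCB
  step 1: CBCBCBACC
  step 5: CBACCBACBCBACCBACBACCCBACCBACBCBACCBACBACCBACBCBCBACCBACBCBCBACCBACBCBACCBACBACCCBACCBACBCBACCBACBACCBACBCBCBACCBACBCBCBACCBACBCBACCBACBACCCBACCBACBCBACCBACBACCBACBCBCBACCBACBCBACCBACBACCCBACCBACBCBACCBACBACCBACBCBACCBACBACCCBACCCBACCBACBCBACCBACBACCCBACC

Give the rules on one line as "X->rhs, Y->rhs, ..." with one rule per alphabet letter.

A->BA, B->ACC, C->CB

  step 0 ⇒ step 1: CCCB ⇒ CB·CB·CB·ACC
    B ↦ ACC
    C ↦ CB
    A ↦ BA  (constrained at step 1)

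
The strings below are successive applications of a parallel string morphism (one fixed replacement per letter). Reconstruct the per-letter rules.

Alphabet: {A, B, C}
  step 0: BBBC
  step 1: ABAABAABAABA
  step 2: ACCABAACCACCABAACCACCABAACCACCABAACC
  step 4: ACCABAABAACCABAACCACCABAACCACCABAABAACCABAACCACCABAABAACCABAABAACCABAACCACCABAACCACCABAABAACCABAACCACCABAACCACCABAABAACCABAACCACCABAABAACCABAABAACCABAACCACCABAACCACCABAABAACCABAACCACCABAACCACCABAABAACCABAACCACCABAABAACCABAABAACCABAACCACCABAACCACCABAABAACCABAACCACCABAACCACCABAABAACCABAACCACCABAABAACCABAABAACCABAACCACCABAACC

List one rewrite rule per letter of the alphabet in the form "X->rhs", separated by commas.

  step 1 ⇒ step 2: ABAABAABAABA ⇒ ACC·ABA·ACC·ACC·ABA·ACC·ACC·ABA·ACC·ACC·ABA·ACC
    A ↦ ACC
    B ↦ ABA
  step 0 ⇒ step 1: BBBC ⇒ ABA·ABA·ABA·ABA
    C ↦ ABA

A->ACC, B->ABA, C->ABA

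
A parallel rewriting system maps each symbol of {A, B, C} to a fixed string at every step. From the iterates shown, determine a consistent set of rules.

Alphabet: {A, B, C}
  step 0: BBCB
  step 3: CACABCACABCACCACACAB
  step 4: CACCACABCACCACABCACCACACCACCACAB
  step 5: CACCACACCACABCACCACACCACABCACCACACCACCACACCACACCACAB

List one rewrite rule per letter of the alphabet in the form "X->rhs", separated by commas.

  step 4 ⇒ step 5: CACCACABCACCACABCACCACACCACCACAB ⇒ CA·C·CA·CA·C·CA·C·AB·CA·C·CA·CA·C·CA·C·AB·CA·C·CA·CA·C·CA·C·CA·CA·C·CA·CA·C·CA·C·AB
    A ↦ C
    B ↦ AB
    C ↦ CA

A->C, B->AB, C->CA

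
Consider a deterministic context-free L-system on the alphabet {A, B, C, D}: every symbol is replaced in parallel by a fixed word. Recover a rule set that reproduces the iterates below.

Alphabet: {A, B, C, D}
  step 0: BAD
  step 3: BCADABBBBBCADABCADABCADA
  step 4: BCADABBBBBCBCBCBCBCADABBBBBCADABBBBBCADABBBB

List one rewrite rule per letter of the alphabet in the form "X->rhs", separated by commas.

  step 3 ⇒ step 4: BCADABBBBBCADABCADABCADA ⇒ BC·ADA·B·BB·B·BC·BC·BC·BC·BC·ADA·B·BB·B·BC·ADA·B·BB·B·BC·ADA·B·BB·B
    A ↦ B
    B ↦ BC
    C ↦ ADA
    D ↦ BB

A->B, B->BC, C->ADA, D->BB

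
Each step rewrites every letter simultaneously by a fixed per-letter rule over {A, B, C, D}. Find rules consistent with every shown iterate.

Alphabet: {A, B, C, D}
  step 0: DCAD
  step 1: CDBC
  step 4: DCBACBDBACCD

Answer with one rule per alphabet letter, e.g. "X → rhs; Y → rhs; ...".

  step 0 ⇒ step 1: DCAD ⇒ C·D·B·C
    A ↦ B
    C ↦ D
    D ↦ C
    B ↦ BAC  (constrained at step 1)

A->B, B->BAC, C->D, D->C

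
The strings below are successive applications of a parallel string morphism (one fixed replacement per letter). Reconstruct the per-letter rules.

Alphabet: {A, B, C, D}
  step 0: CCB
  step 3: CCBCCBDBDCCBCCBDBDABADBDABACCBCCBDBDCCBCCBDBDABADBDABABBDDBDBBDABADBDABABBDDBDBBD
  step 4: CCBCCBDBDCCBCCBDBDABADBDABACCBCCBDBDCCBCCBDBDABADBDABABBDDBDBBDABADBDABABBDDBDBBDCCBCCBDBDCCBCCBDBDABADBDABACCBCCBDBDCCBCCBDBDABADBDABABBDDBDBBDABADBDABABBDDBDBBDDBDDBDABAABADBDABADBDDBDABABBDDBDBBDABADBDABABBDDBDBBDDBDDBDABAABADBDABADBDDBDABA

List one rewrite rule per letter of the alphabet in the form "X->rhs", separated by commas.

A->BBD, B->DBD, C->CCB, D->ABA

  step 3 ⇒ step 4: CCBCCBDBDCCBCCBDBDABADBDABACCBCCBDBDCCBCCBDBDABADBDABABBDDBDBBDABADBDABABBDDBDBBD ⇒ CCB·CCB·DBD·CCB·CCB·DBD·ABA·DBD·ABA·CCB·CCB·DBD·CCB·CCB·DBD·ABA·DBD·ABA·BBD·DBD·BBD·ABA·DBD·ABA·BBD·DBD·BBD·CCB·CCB·DBD·CCB·CCB·DBD·ABA·DBD·ABA·CCB·CCB·DBD·CCB·CCB·DBD·ABA·DBD·ABA·BBD·DBD·BBD·ABA·DBD·ABA·BBD·DBD·BBD·DBD·DBD·ABA·ABA·DBD·ABA·DBD·DBD·ABA·BBD·DBD·BBD·ABA·DBD·ABA·BBD·DBD·BBD·DBD·DBD·ABA·ABA·DBD·ABA·DBD·DBD·ABA
    A ↦ BBD
    B ↦ DBD
    C ↦ CCB
    D ↦ ABA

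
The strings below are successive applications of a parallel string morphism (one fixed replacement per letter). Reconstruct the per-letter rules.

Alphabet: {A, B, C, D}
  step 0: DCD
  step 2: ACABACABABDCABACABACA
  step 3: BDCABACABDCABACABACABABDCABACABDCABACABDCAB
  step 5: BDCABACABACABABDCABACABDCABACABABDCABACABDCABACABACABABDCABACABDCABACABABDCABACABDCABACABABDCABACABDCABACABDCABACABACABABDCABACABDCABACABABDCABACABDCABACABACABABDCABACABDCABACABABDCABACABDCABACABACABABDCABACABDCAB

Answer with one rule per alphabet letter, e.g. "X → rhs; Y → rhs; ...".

A->B, B->ACA, C->DCA, D->BAB

  step 2 ⇒ step 3: ACABACABABDCABACABACA ⇒ B·DCA·B·ACA·B·DCA·B·ACA·B·ACA·BAB·DCA·B·ACA·B·DCA·B·ACA·B·DCA·B
    A ↦ B
    B ↦ ACA
    C ↦ DCA
    D ↦ BAB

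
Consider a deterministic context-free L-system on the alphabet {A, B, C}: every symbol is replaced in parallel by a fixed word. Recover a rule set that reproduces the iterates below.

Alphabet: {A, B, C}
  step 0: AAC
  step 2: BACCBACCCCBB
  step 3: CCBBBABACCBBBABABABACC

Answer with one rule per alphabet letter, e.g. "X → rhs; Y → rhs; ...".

A->CBB, B->C, C->BA

  step 2 ⇒ step 3: BACCBACCCCBB ⇒ C·CBB·BA·BA·C·CBB·BA·BA·BA·BA·C·C
    A ↦ CBB
    B ↦ C
    C ↦ BA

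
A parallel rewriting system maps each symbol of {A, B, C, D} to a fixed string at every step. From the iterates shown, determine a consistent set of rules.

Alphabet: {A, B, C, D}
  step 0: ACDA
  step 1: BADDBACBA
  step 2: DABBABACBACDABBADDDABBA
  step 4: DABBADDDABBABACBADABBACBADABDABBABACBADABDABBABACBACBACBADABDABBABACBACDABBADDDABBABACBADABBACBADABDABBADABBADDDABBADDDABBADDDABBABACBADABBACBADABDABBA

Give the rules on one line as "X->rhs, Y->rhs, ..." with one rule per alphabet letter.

A->BA, B->DAB, C->DD, D->BAC

  step 1 ⇒ step 2: BADDBACBA ⇒ DAB·BA·BAC·BAC·DAB·BA·DD·DAB·BA
    A ↦ BA
    B ↦ DAB
    C ↦ DD
    D ↦ BAC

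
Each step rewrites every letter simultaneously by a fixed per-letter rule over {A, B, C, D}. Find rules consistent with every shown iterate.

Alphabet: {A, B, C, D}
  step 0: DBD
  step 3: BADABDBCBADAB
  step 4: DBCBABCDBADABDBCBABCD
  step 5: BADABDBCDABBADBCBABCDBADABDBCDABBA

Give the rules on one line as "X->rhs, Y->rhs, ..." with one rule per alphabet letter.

  step 4 ⇒ step 5: DBCBABCDBADABDBCBABCD ⇒ BA·D·AB·D·BC·D·AB·BA·D·BC·BA·BC·D·BA·D·AB·D·BC·D·AB·BA
    A ↦ BC
    B ↦ D
    C ↦ AB
    D ↦ BA

A->BC, B->D, C->AB, D->BA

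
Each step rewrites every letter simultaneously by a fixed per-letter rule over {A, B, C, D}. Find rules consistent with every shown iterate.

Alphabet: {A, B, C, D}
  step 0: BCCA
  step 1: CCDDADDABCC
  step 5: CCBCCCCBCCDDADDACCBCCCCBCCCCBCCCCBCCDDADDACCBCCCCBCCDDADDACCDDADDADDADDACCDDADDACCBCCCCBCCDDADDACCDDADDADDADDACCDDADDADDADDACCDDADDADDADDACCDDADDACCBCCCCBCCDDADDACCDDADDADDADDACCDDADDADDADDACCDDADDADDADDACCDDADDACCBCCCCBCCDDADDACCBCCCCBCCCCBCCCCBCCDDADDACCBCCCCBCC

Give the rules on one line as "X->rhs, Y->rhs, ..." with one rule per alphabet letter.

A->BCC, B->CC, C->DDA, D->C

  step 0 ⇒ step 1: BCCA ⇒ CC·DDA·DDA·BCC
    A ↦ BCC
    B ↦ CC
    C ↦ DDA
    D ↦ C  (constrained at step 1)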